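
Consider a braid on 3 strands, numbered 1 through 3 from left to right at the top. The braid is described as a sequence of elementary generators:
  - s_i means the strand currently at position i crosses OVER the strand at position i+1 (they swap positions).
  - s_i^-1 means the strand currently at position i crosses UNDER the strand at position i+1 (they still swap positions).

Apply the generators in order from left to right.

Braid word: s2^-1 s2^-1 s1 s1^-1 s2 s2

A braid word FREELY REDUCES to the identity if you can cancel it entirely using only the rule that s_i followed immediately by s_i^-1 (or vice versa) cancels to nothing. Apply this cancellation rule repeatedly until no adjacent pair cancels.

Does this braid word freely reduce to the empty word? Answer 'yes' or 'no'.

Gen 1 (s2^-1): push. Stack: [s2^-1]
Gen 2 (s2^-1): push. Stack: [s2^-1 s2^-1]
Gen 3 (s1): push. Stack: [s2^-1 s2^-1 s1]
Gen 4 (s1^-1): cancels prior s1. Stack: [s2^-1 s2^-1]
Gen 5 (s2): cancels prior s2^-1. Stack: [s2^-1]
Gen 6 (s2): cancels prior s2^-1. Stack: []
Reduced word: (empty)

Answer: yes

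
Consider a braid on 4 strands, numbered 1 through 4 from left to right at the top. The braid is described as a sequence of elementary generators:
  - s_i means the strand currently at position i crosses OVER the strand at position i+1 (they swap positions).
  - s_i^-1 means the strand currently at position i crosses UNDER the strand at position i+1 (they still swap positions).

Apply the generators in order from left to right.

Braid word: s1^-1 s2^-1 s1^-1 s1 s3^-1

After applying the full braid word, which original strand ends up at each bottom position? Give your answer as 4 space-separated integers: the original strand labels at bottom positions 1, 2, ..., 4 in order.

Answer: 2 3 4 1

Derivation:
Gen 1 (s1^-1): strand 1 crosses under strand 2. Perm now: [2 1 3 4]
Gen 2 (s2^-1): strand 1 crosses under strand 3. Perm now: [2 3 1 4]
Gen 3 (s1^-1): strand 2 crosses under strand 3. Perm now: [3 2 1 4]
Gen 4 (s1): strand 3 crosses over strand 2. Perm now: [2 3 1 4]
Gen 5 (s3^-1): strand 1 crosses under strand 4. Perm now: [2 3 4 1]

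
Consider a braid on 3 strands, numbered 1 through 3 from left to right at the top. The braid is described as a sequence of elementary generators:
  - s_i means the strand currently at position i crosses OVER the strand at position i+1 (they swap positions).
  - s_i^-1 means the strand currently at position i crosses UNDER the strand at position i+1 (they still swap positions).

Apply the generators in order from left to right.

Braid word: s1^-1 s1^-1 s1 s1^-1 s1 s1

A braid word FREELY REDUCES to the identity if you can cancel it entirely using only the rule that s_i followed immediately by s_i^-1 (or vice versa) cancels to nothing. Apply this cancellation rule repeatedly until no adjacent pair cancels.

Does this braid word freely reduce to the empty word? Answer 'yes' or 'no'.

Gen 1 (s1^-1): push. Stack: [s1^-1]
Gen 2 (s1^-1): push. Stack: [s1^-1 s1^-1]
Gen 3 (s1): cancels prior s1^-1. Stack: [s1^-1]
Gen 4 (s1^-1): push. Stack: [s1^-1 s1^-1]
Gen 5 (s1): cancels prior s1^-1. Stack: [s1^-1]
Gen 6 (s1): cancels prior s1^-1. Stack: []
Reduced word: (empty)

Answer: yes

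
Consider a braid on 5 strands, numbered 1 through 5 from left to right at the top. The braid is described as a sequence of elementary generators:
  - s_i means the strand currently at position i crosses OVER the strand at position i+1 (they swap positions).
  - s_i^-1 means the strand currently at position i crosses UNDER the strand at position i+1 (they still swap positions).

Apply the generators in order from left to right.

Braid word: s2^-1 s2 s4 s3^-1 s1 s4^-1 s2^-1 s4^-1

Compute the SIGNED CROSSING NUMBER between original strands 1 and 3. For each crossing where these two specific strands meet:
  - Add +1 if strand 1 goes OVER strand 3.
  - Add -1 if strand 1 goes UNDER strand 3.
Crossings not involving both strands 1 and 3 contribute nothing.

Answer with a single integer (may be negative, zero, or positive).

Answer: 0

Derivation:
Gen 1: crossing 2x3. Both 1&3? no. Sum: 0
Gen 2: crossing 3x2. Both 1&3? no. Sum: 0
Gen 3: crossing 4x5. Both 1&3? no. Sum: 0
Gen 4: crossing 3x5. Both 1&3? no. Sum: 0
Gen 5: crossing 1x2. Both 1&3? no. Sum: 0
Gen 6: crossing 3x4. Both 1&3? no. Sum: 0
Gen 7: crossing 1x5. Both 1&3? no. Sum: 0
Gen 8: crossing 4x3. Both 1&3? no. Sum: 0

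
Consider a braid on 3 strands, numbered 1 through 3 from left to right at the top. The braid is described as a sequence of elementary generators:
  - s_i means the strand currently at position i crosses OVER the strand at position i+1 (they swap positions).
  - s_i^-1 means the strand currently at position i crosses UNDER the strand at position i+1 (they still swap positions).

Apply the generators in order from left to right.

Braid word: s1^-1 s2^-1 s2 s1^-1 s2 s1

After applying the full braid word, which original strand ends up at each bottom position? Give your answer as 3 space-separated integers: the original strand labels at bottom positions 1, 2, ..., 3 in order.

Gen 1 (s1^-1): strand 1 crosses under strand 2. Perm now: [2 1 3]
Gen 2 (s2^-1): strand 1 crosses under strand 3. Perm now: [2 3 1]
Gen 3 (s2): strand 3 crosses over strand 1. Perm now: [2 1 3]
Gen 4 (s1^-1): strand 2 crosses under strand 1. Perm now: [1 2 3]
Gen 5 (s2): strand 2 crosses over strand 3. Perm now: [1 3 2]
Gen 6 (s1): strand 1 crosses over strand 3. Perm now: [3 1 2]

Answer: 3 1 2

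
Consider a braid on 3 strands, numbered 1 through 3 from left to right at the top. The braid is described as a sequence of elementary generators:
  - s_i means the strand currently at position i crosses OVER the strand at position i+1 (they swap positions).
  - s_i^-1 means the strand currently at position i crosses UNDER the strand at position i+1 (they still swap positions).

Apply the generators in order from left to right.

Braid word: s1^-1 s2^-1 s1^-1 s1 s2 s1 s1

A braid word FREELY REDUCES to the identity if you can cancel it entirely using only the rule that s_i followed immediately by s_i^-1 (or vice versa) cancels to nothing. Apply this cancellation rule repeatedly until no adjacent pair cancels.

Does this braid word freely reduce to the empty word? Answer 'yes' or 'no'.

Gen 1 (s1^-1): push. Stack: [s1^-1]
Gen 2 (s2^-1): push. Stack: [s1^-1 s2^-1]
Gen 3 (s1^-1): push. Stack: [s1^-1 s2^-1 s1^-1]
Gen 4 (s1): cancels prior s1^-1. Stack: [s1^-1 s2^-1]
Gen 5 (s2): cancels prior s2^-1. Stack: [s1^-1]
Gen 6 (s1): cancels prior s1^-1. Stack: []
Gen 7 (s1): push. Stack: [s1]
Reduced word: s1

Answer: no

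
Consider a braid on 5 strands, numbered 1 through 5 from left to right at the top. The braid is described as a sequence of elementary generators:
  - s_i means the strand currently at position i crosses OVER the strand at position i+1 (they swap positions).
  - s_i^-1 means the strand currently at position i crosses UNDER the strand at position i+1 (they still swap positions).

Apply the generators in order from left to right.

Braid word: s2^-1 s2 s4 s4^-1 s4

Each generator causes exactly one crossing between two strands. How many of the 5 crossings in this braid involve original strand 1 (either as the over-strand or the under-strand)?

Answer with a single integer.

Gen 1: crossing 2x3. Involves strand 1? no. Count so far: 0
Gen 2: crossing 3x2. Involves strand 1? no. Count so far: 0
Gen 3: crossing 4x5. Involves strand 1? no. Count so far: 0
Gen 4: crossing 5x4. Involves strand 1? no. Count so far: 0
Gen 5: crossing 4x5. Involves strand 1? no. Count so far: 0

Answer: 0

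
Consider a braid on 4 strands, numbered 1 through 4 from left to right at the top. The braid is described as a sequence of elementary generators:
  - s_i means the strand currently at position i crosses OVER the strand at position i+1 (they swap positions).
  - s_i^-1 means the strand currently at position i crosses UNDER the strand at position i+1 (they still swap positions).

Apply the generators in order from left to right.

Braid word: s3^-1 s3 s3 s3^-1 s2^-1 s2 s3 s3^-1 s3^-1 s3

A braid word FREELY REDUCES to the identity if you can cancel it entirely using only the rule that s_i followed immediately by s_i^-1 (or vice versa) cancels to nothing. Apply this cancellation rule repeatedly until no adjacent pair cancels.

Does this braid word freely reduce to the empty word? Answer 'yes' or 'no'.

Gen 1 (s3^-1): push. Stack: [s3^-1]
Gen 2 (s3): cancels prior s3^-1. Stack: []
Gen 3 (s3): push. Stack: [s3]
Gen 4 (s3^-1): cancels prior s3. Stack: []
Gen 5 (s2^-1): push. Stack: [s2^-1]
Gen 6 (s2): cancels prior s2^-1. Stack: []
Gen 7 (s3): push. Stack: [s3]
Gen 8 (s3^-1): cancels prior s3. Stack: []
Gen 9 (s3^-1): push. Stack: [s3^-1]
Gen 10 (s3): cancels prior s3^-1. Stack: []
Reduced word: (empty)

Answer: yes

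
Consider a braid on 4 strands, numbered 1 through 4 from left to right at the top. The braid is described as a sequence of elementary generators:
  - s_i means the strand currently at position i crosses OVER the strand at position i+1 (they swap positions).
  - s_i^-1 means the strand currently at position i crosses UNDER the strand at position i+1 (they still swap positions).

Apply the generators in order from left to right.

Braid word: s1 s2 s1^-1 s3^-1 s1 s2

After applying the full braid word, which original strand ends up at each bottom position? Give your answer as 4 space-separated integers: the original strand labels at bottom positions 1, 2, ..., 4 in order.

Answer: 2 4 3 1

Derivation:
Gen 1 (s1): strand 1 crosses over strand 2. Perm now: [2 1 3 4]
Gen 2 (s2): strand 1 crosses over strand 3. Perm now: [2 3 1 4]
Gen 3 (s1^-1): strand 2 crosses under strand 3. Perm now: [3 2 1 4]
Gen 4 (s3^-1): strand 1 crosses under strand 4. Perm now: [3 2 4 1]
Gen 5 (s1): strand 3 crosses over strand 2. Perm now: [2 3 4 1]
Gen 6 (s2): strand 3 crosses over strand 4. Perm now: [2 4 3 1]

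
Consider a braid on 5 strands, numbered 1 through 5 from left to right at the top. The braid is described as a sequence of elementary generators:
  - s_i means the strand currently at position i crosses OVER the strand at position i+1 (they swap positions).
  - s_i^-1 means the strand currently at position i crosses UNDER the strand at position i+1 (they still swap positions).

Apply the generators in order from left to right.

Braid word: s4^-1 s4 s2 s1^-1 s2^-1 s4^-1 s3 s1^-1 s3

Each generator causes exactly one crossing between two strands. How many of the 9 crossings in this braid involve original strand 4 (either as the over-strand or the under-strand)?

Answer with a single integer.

Gen 1: crossing 4x5. Involves strand 4? yes. Count so far: 1
Gen 2: crossing 5x4. Involves strand 4? yes. Count so far: 2
Gen 3: crossing 2x3. Involves strand 4? no. Count so far: 2
Gen 4: crossing 1x3. Involves strand 4? no. Count so far: 2
Gen 5: crossing 1x2. Involves strand 4? no. Count so far: 2
Gen 6: crossing 4x5. Involves strand 4? yes. Count so far: 3
Gen 7: crossing 1x5. Involves strand 4? no. Count so far: 3
Gen 8: crossing 3x2. Involves strand 4? no. Count so far: 3
Gen 9: crossing 5x1. Involves strand 4? no. Count so far: 3

Answer: 3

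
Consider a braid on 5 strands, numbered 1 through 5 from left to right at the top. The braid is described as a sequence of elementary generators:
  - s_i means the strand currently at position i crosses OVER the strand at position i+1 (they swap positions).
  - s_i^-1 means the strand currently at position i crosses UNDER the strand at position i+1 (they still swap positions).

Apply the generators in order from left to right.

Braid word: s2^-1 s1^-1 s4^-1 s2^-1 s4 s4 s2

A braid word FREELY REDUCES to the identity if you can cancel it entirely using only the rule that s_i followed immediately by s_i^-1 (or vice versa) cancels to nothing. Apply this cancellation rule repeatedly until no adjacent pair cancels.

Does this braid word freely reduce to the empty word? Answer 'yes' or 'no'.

Answer: no

Derivation:
Gen 1 (s2^-1): push. Stack: [s2^-1]
Gen 2 (s1^-1): push. Stack: [s2^-1 s1^-1]
Gen 3 (s4^-1): push. Stack: [s2^-1 s1^-1 s4^-1]
Gen 4 (s2^-1): push. Stack: [s2^-1 s1^-1 s4^-1 s2^-1]
Gen 5 (s4): push. Stack: [s2^-1 s1^-1 s4^-1 s2^-1 s4]
Gen 6 (s4): push. Stack: [s2^-1 s1^-1 s4^-1 s2^-1 s4 s4]
Gen 7 (s2): push. Stack: [s2^-1 s1^-1 s4^-1 s2^-1 s4 s4 s2]
Reduced word: s2^-1 s1^-1 s4^-1 s2^-1 s4 s4 s2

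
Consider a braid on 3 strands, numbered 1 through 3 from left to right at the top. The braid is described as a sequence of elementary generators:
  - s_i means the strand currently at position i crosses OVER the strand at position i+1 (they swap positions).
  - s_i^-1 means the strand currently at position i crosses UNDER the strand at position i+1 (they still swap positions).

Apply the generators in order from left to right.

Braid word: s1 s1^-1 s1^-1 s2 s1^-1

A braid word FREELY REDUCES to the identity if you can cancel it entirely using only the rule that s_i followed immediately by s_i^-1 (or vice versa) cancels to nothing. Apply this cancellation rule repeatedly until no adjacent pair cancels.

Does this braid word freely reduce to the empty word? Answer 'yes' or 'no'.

Gen 1 (s1): push. Stack: [s1]
Gen 2 (s1^-1): cancels prior s1. Stack: []
Gen 3 (s1^-1): push. Stack: [s1^-1]
Gen 4 (s2): push. Stack: [s1^-1 s2]
Gen 5 (s1^-1): push. Stack: [s1^-1 s2 s1^-1]
Reduced word: s1^-1 s2 s1^-1

Answer: no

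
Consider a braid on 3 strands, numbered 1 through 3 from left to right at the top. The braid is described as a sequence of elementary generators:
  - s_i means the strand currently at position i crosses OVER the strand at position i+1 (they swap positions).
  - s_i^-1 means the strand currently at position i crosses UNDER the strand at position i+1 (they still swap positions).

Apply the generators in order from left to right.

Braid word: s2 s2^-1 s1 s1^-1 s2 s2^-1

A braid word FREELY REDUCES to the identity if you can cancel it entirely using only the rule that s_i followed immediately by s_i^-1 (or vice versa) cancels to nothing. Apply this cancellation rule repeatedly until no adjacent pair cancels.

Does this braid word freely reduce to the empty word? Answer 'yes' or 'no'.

Answer: yes

Derivation:
Gen 1 (s2): push. Stack: [s2]
Gen 2 (s2^-1): cancels prior s2. Stack: []
Gen 3 (s1): push. Stack: [s1]
Gen 4 (s1^-1): cancels prior s1. Stack: []
Gen 5 (s2): push. Stack: [s2]
Gen 6 (s2^-1): cancels prior s2. Stack: []
Reduced word: (empty)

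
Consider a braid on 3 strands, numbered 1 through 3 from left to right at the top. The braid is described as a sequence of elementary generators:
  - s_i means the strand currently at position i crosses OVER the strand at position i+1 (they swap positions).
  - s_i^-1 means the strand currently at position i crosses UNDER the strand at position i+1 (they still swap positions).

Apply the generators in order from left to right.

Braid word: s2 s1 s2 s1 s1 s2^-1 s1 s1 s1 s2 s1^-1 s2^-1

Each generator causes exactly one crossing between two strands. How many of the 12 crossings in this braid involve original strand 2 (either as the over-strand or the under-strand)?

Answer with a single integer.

Answer: 7

Derivation:
Gen 1: crossing 2x3. Involves strand 2? yes. Count so far: 1
Gen 2: crossing 1x3. Involves strand 2? no. Count so far: 1
Gen 3: crossing 1x2. Involves strand 2? yes. Count so far: 2
Gen 4: crossing 3x2. Involves strand 2? yes. Count so far: 3
Gen 5: crossing 2x3. Involves strand 2? yes. Count so far: 4
Gen 6: crossing 2x1. Involves strand 2? yes. Count so far: 5
Gen 7: crossing 3x1. Involves strand 2? no. Count so far: 5
Gen 8: crossing 1x3. Involves strand 2? no. Count so far: 5
Gen 9: crossing 3x1. Involves strand 2? no. Count so far: 5
Gen 10: crossing 3x2. Involves strand 2? yes. Count so far: 6
Gen 11: crossing 1x2. Involves strand 2? yes. Count so far: 7
Gen 12: crossing 1x3. Involves strand 2? no. Count so far: 7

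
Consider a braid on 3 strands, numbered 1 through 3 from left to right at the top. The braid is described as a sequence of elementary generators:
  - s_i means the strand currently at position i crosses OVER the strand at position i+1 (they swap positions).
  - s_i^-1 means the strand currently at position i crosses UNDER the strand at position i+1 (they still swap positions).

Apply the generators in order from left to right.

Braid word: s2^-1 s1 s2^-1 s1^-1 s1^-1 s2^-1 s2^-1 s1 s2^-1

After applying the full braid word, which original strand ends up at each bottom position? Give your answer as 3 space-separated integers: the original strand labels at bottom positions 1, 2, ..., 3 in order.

Answer: 2 1 3

Derivation:
Gen 1 (s2^-1): strand 2 crosses under strand 3. Perm now: [1 3 2]
Gen 2 (s1): strand 1 crosses over strand 3. Perm now: [3 1 2]
Gen 3 (s2^-1): strand 1 crosses under strand 2. Perm now: [3 2 1]
Gen 4 (s1^-1): strand 3 crosses under strand 2. Perm now: [2 3 1]
Gen 5 (s1^-1): strand 2 crosses under strand 3. Perm now: [3 2 1]
Gen 6 (s2^-1): strand 2 crosses under strand 1. Perm now: [3 1 2]
Gen 7 (s2^-1): strand 1 crosses under strand 2. Perm now: [3 2 1]
Gen 8 (s1): strand 3 crosses over strand 2. Perm now: [2 3 1]
Gen 9 (s2^-1): strand 3 crosses under strand 1. Perm now: [2 1 3]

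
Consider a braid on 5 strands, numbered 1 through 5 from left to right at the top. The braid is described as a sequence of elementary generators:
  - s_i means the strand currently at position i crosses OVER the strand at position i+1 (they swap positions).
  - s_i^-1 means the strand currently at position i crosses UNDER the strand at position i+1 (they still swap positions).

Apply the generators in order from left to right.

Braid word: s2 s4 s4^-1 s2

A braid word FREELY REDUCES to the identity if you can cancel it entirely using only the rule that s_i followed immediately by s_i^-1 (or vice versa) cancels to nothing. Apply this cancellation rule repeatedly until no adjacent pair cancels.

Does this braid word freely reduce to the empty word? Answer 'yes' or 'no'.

Gen 1 (s2): push. Stack: [s2]
Gen 2 (s4): push. Stack: [s2 s4]
Gen 3 (s4^-1): cancels prior s4. Stack: [s2]
Gen 4 (s2): push. Stack: [s2 s2]
Reduced word: s2 s2

Answer: no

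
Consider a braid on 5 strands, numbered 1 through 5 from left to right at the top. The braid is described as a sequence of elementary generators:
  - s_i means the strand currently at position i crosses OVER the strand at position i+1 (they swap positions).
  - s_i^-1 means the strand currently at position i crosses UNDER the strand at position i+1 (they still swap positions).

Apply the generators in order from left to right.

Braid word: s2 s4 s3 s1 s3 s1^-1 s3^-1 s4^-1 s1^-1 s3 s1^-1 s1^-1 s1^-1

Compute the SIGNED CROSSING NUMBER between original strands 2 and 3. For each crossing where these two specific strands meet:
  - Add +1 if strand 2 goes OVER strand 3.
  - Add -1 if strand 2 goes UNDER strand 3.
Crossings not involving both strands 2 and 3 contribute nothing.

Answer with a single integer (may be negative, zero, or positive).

Gen 1: 2 over 3. Both 2&3? yes. Contrib: +1. Sum: 1
Gen 2: crossing 4x5. Both 2&3? no. Sum: 1
Gen 3: crossing 2x5. Both 2&3? no. Sum: 1
Gen 4: crossing 1x3. Both 2&3? no. Sum: 1
Gen 5: crossing 5x2. Both 2&3? no. Sum: 1
Gen 6: crossing 3x1. Both 2&3? no. Sum: 1
Gen 7: crossing 2x5. Both 2&3? no. Sum: 1
Gen 8: crossing 2x4. Both 2&3? no. Sum: 1
Gen 9: crossing 1x3. Both 2&3? no. Sum: 1
Gen 10: crossing 5x4. Both 2&3? no. Sum: 1
Gen 11: crossing 3x1. Both 2&3? no. Sum: 1
Gen 12: crossing 1x3. Both 2&3? no. Sum: 1
Gen 13: crossing 3x1. Both 2&3? no. Sum: 1

Answer: 1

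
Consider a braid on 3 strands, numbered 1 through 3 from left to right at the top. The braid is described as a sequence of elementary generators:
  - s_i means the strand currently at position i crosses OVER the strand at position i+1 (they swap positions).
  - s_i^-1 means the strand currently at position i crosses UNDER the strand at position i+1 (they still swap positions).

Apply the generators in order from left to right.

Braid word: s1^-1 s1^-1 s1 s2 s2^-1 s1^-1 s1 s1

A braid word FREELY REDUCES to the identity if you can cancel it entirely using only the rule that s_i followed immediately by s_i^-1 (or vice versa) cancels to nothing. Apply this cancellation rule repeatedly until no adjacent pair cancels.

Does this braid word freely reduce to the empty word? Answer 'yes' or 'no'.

Answer: yes

Derivation:
Gen 1 (s1^-1): push. Stack: [s1^-1]
Gen 2 (s1^-1): push. Stack: [s1^-1 s1^-1]
Gen 3 (s1): cancels prior s1^-1. Stack: [s1^-1]
Gen 4 (s2): push. Stack: [s1^-1 s2]
Gen 5 (s2^-1): cancels prior s2. Stack: [s1^-1]
Gen 6 (s1^-1): push. Stack: [s1^-1 s1^-1]
Gen 7 (s1): cancels prior s1^-1. Stack: [s1^-1]
Gen 8 (s1): cancels prior s1^-1. Stack: []
Reduced word: (empty)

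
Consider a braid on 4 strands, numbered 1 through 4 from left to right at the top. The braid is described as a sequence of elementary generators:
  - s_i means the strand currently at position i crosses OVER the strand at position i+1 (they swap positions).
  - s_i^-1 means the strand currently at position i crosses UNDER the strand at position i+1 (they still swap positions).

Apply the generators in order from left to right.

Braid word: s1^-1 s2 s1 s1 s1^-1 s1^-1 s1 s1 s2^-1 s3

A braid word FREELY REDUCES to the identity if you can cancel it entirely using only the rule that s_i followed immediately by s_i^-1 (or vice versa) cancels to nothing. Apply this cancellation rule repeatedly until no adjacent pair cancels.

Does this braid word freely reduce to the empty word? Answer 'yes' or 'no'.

Answer: no

Derivation:
Gen 1 (s1^-1): push. Stack: [s1^-1]
Gen 2 (s2): push. Stack: [s1^-1 s2]
Gen 3 (s1): push. Stack: [s1^-1 s2 s1]
Gen 4 (s1): push. Stack: [s1^-1 s2 s1 s1]
Gen 5 (s1^-1): cancels prior s1. Stack: [s1^-1 s2 s1]
Gen 6 (s1^-1): cancels prior s1. Stack: [s1^-1 s2]
Gen 7 (s1): push. Stack: [s1^-1 s2 s1]
Gen 8 (s1): push. Stack: [s1^-1 s2 s1 s1]
Gen 9 (s2^-1): push. Stack: [s1^-1 s2 s1 s1 s2^-1]
Gen 10 (s3): push. Stack: [s1^-1 s2 s1 s1 s2^-1 s3]
Reduced word: s1^-1 s2 s1 s1 s2^-1 s3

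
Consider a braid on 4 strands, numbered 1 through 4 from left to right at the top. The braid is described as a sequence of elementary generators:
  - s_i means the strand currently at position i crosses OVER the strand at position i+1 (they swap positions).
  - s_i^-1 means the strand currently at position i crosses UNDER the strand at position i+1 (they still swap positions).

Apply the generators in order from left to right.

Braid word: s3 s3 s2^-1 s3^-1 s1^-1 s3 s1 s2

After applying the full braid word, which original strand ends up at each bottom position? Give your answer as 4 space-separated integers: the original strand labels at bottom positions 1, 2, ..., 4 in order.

Gen 1 (s3): strand 3 crosses over strand 4. Perm now: [1 2 4 3]
Gen 2 (s3): strand 4 crosses over strand 3. Perm now: [1 2 3 4]
Gen 3 (s2^-1): strand 2 crosses under strand 3. Perm now: [1 3 2 4]
Gen 4 (s3^-1): strand 2 crosses under strand 4. Perm now: [1 3 4 2]
Gen 5 (s1^-1): strand 1 crosses under strand 3. Perm now: [3 1 4 2]
Gen 6 (s3): strand 4 crosses over strand 2. Perm now: [3 1 2 4]
Gen 7 (s1): strand 3 crosses over strand 1. Perm now: [1 3 2 4]
Gen 8 (s2): strand 3 crosses over strand 2. Perm now: [1 2 3 4]

Answer: 1 2 3 4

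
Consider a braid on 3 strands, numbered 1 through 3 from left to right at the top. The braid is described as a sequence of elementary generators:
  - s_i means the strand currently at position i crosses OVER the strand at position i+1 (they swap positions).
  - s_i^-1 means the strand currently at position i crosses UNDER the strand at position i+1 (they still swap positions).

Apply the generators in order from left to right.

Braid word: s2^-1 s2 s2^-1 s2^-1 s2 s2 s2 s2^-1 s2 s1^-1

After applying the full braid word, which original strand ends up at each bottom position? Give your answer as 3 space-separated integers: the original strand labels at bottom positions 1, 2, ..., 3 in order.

Gen 1 (s2^-1): strand 2 crosses under strand 3. Perm now: [1 3 2]
Gen 2 (s2): strand 3 crosses over strand 2. Perm now: [1 2 3]
Gen 3 (s2^-1): strand 2 crosses under strand 3. Perm now: [1 3 2]
Gen 4 (s2^-1): strand 3 crosses under strand 2. Perm now: [1 2 3]
Gen 5 (s2): strand 2 crosses over strand 3. Perm now: [1 3 2]
Gen 6 (s2): strand 3 crosses over strand 2. Perm now: [1 2 3]
Gen 7 (s2): strand 2 crosses over strand 3. Perm now: [1 3 2]
Gen 8 (s2^-1): strand 3 crosses under strand 2. Perm now: [1 2 3]
Gen 9 (s2): strand 2 crosses over strand 3. Perm now: [1 3 2]
Gen 10 (s1^-1): strand 1 crosses under strand 3. Perm now: [3 1 2]

Answer: 3 1 2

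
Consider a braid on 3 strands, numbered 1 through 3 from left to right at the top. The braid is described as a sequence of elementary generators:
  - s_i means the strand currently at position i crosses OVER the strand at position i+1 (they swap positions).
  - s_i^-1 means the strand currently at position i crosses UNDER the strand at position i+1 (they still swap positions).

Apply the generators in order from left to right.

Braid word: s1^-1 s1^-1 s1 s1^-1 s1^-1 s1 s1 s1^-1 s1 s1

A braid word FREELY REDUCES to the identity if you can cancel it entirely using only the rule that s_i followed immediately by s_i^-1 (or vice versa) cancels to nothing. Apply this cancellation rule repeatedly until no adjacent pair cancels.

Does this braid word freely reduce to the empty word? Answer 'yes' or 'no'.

Gen 1 (s1^-1): push. Stack: [s1^-1]
Gen 2 (s1^-1): push. Stack: [s1^-1 s1^-1]
Gen 3 (s1): cancels prior s1^-1. Stack: [s1^-1]
Gen 4 (s1^-1): push. Stack: [s1^-1 s1^-1]
Gen 5 (s1^-1): push. Stack: [s1^-1 s1^-1 s1^-1]
Gen 6 (s1): cancels prior s1^-1. Stack: [s1^-1 s1^-1]
Gen 7 (s1): cancels prior s1^-1. Stack: [s1^-1]
Gen 8 (s1^-1): push. Stack: [s1^-1 s1^-1]
Gen 9 (s1): cancels prior s1^-1. Stack: [s1^-1]
Gen 10 (s1): cancels prior s1^-1. Stack: []
Reduced word: (empty)

Answer: yes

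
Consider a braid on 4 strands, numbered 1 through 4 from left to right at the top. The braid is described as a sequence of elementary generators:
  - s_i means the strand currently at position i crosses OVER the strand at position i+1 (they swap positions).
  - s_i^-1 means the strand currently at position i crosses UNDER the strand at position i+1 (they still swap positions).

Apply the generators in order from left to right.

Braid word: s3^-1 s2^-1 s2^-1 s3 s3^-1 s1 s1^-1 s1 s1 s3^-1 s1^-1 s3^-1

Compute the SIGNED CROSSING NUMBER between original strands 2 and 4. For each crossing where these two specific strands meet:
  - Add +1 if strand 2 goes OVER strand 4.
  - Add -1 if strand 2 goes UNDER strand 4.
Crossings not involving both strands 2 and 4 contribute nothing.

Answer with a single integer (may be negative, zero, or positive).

Gen 1: crossing 3x4. Both 2&4? no. Sum: 0
Gen 2: 2 under 4. Both 2&4? yes. Contrib: -1. Sum: -1
Gen 3: 4 under 2. Both 2&4? yes. Contrib: +1. Sum: 0
Gen 4: crossing 4x3. Both 2&4? no. Sum: 0
Gen 5: crossing 3x4. Both 2&4? no. Sum: 0
Gen 6: crossing 1x2. Both 2&4? no. Sum: 0
Gen 7: crossing 2x1. Both 2&4? no. Sum: 0
Gen 8: crossing 1x2. Both 2&4? no. Sum: 0
Gen 9: crossing 2x1. Both 2&4? no. Sum: 0
Gen 10: crossing 4x3. Both 2&4? no. Sum: 0
Gen 11: crossing 1x2. Both 2&4? no. Sum: 0
Gen 12: crossing 3x4. Both 2&4? no. Sum: 0

Answer: 0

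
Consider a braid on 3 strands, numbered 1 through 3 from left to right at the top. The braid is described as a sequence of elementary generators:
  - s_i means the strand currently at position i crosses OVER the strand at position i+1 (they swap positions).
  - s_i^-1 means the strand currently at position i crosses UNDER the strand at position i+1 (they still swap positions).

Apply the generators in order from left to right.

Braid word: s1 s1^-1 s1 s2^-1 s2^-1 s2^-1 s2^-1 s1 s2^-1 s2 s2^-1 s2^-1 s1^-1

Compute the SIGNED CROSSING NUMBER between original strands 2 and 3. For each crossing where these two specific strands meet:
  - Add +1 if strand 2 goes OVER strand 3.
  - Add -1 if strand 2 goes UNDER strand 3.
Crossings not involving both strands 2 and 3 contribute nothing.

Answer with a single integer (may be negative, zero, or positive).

Answer: -2

Derivation:
Gen 1: crossing 1x2. Both 2&3? no. Sum: 0
Gen 2: crossing 2x1. Both 2&3? no. Sum: 0
Gen 3: crossing 1x2. Both 2&3? no. Sum: 0
Gen 4: crossing 1x3. Both 2&3? no. Sum: 0
Gen 5: crossing 3x1. Both 2&3? no. Sum: 0
Gen 6: crossing 1x3. Both 2&3? no. Sum: 0
Gen 7: crossing 3x1. Both 2&3? no. Sum: 0
Gen 8: crossing 2x1. Both 2&3? no. Sum: 0
Gen 9: 2 under 3. Both 2&3? yes. Contrib: -1. Sum: -1
Gen 10: 3 over 2. Both 2&3? yes. Contrib: -1. Sum: -2
Gen 11: 2 under 3. Both 2&3? yes. Contrib: -1. Sum: -3
Gen 12: 3 under 2. Both 2&3? yes. Contrib: +1. Sum: -2
Gen 13: crossing 1x2. Both 2&3? no. Sum: -2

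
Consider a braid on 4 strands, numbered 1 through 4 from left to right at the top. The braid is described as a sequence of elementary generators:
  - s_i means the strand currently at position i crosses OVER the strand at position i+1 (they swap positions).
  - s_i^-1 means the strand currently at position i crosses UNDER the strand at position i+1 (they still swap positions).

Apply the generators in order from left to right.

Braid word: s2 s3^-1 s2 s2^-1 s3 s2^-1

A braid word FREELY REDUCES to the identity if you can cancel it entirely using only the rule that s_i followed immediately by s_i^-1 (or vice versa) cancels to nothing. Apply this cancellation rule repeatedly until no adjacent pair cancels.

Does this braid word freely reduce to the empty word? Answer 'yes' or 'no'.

Gen 1 (s2): push. Stack: [s2]
Gen 2 (s3^-1): push. Stack: [s2 s3^-1]
Gen 3 (s2): push. Stack: [s2 s3^-1 s2]
Gen 4 (s2^-1): cancels prior s2. Stack: [s2 s3^-1]
Gen 5 (s3): cancels prior s3^-1. Stack: [s2]
Gen 6 (s2^-1): cancels prior s2. Stack: []
Reduced word: (empty)

Answer: yes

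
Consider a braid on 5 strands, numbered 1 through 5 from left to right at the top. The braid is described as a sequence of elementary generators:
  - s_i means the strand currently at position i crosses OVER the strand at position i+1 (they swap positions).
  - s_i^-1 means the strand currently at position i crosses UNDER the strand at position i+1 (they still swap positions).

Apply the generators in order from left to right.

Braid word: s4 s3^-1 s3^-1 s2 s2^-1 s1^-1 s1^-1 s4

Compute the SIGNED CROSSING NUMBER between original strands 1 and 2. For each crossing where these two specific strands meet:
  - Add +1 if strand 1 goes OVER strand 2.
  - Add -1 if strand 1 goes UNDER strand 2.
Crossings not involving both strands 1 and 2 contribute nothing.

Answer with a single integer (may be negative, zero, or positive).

Gen 1: crossing 4x5. Both 1&2? no. Sum: 0
Gen 2: crossing 3x5. Both 1&2? no. Sum: 0
Gen 3: crossing 5x3. Both 1&2? no. Sum: 0
Gen 4: crossing 2x3. Both 1&2? no. Sum: 0
Gen 5: crossing 3x2. Both 1&2? no. Sum: 0
Gen 6: 1 under 2. Both 1&2? yes. Contrib: -1. Sum: -1
Gen 7: 2 under 1. Both 1&2? yes. Contrib: +1. Sum: 0
Gen 8: crossing 5x4. Both 1&2? no. Sum: 0

Answer: 0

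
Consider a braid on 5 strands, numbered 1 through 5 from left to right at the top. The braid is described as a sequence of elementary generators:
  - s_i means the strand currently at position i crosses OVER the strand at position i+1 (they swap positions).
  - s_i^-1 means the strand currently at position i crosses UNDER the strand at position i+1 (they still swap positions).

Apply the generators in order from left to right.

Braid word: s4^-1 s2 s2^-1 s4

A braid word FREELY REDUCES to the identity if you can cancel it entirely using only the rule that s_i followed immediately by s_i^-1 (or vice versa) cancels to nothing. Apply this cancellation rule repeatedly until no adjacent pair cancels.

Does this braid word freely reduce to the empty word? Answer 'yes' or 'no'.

Answer: yes

Derivation:
Gen 1 (s4^-1): push. Stack: [s4^-1]
Gen 2 (s2): push. Stack: [s4^-1 s2]
Gen 3 (s2^-1): cancels prior s2. Stack: [s4^-1]
Gen 4 (s4): cancels prior s4^-1. Stack: []
Reduced word: (empty)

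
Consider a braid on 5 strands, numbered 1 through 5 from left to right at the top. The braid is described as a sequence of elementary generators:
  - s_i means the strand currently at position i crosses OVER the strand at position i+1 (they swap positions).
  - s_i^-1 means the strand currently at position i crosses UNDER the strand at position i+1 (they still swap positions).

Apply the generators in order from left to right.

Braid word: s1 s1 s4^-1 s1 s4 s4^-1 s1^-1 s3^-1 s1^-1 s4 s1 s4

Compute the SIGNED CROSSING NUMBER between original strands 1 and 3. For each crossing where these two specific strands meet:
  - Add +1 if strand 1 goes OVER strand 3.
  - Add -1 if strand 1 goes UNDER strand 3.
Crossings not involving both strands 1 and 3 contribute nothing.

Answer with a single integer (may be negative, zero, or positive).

Gen 1: crossing 1x2. Both 1&3? no. Sum: 0
Gen 2: crossing 2x1. Both 1&3? no. Sum: 0
Gen 3: crossing 4x5. Both 1&3? no. Sum: 0
Gen 4: crossing 1x2. Both 1&3? no. Sum: 0
Gen 5: crossing 5x4. Both 1&3? no. Sum: 0
Gen 6: crossing 4x5. Both 1&3? no. Sum: 0
Gen 7: crossing 2x1. Both 1&3? no. Sum: 0
Gen 8: crossing 3x5. Both 1&3? no. Sum: 0
Gen 9: crossing 1x2. Both 1&3? no. Sum: 0
Gen 10: crossing 3x4. Both 1&3? no. Sum: 0
Gen 11: crossing 2x1. Both 1&3? no. Sum: 0
Gen 12: crossing 4x3. Both 1&3? no. Sum: 0

Answer: 0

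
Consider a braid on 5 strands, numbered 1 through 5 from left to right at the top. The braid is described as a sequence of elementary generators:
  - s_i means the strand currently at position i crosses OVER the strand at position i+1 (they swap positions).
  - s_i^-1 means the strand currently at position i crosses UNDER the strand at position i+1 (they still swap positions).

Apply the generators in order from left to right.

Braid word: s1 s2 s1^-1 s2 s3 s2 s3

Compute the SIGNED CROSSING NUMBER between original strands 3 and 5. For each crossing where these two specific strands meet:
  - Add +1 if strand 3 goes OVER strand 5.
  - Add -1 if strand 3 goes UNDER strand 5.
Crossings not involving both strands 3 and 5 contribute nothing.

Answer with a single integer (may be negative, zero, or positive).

Answer: 0

Derivation:
Gen 1: crossing 1x2. Both 3&5? no. Sum: 0
Gen 2: crossing 1x3. Both 3&5? no. Sum: 0
Gen 3: crossing 2x3. Both 3&5? no. Sum: 0
Gen 4: crossing 2x1. Both 3&5? no. Sum: 0
Gen 5: crossing 2x4. Both 3&5? no. Sum: 0
Gen 6: crossing 1x4. Both 3&5? no. Sum: 0
Gen 7: crossing 1x2. Both 3&5? no. Sum: 0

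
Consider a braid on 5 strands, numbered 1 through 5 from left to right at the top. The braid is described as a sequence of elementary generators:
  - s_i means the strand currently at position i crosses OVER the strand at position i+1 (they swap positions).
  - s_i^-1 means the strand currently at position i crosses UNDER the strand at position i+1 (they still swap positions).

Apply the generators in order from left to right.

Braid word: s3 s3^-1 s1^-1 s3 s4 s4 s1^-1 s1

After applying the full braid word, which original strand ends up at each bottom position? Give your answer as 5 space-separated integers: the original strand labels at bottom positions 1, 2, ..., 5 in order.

Gen 1 (s3): strand 3 crosses over strand 4. Perm now: [1 2 4 3 5]
Gen 2 (s3^-1): strand 4 crosses under strand 3. Perm now: [1 2 3 4 5]
Gen 3 (s1^-1): strand 1 crosses under strand 2. Perm now: [2 1 3 4 5]
Gen 4 (s3): strand 3 crosses over strand 4. Perm now: [2 1 4 3 5]
Gen 5 (s4): strand 3 crosses over strand 5. Perm now: [2 1 4 5 3]
Gen 6 (s4): strand 5 crosses over strand 3. Perm now: [2 1 4 3 5]
Gen 7 (s1^-1): strand 2 crosses under strand 1. Perm now: [1 2 4 3 5]
Gen 8 (s1): strand 1 crosses over strand 2. Perm now: [2 1 4 3 5]

Answer: 2 1 4 3 5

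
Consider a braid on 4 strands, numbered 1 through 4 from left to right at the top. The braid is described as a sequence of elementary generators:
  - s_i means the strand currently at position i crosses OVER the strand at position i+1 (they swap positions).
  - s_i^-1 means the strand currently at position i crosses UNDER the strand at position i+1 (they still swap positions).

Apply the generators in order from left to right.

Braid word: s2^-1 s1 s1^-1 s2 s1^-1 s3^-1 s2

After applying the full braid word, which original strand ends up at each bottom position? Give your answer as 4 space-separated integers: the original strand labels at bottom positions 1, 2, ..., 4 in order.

Answer: 2 4 1 3

Derivation:
Gen 1 (s2^-1): strand 2 crosses under strand 3. Perm now: [1 3 2 4]
Gen 2 (s1): strand 1 crosses over strand 3. Perm now: [3 1 2 4]
Gen 3 (s1^-1): strand 3 crosses under strand 1. Perm now: [1 3 2 4]
Gen 4 (s2): strand 3 crosses over strand 2. Perm now: [1 2 3 4]
Gen 5 (s1^-1): strand 1 crosses under strand 2. Perm now: [2 1 3 4]
Gen 6 (s3^-1): strand 3 crosses under strand 4. Perm now: [2 1 4 3]
Gen 7 (s2): strand 1 crosses over strand 4. Perm now: [2 4 1 3]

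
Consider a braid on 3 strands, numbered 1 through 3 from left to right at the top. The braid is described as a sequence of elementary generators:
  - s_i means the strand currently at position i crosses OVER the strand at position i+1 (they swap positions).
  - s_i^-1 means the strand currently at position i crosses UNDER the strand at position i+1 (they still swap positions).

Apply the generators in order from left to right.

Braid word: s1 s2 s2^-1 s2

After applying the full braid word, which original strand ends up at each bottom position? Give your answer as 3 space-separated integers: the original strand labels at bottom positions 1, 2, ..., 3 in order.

Answer: 2 3 1

Derivation:
Gen 1 (s1): strand 1 crosses over strand 2. Perm now: [2 1 3]
Gen 2 (s2): strand 1 crosses over strand 3. Perm now: [2 3 1]
Gen 3 (s2^-1): strand 3 crosses under strand 1. Perm now: [2 1 3]
Gen 4 (s2): strand 1 crosses over strand 3. Perm now: [2 3 1]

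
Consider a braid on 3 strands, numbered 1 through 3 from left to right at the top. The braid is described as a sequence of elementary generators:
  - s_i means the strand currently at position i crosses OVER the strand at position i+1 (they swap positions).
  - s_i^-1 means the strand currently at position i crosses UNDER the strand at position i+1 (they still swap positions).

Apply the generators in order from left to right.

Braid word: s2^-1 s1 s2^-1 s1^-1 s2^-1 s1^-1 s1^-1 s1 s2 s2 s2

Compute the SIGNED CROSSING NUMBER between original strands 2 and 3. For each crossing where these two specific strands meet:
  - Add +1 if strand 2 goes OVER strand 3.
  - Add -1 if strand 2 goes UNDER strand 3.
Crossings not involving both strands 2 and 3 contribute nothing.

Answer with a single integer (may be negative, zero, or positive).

Answer: 1

Derivation:
Gen 1: 2 under 3. Both 2&3? yes. Contrib: -1. Sum: -1
Gen 2: crossing 1x3. Both 2&3? no. Sum: -1
Gen 3: crossing 1x2. Both 2&3? no. Sum: -1
Gen 4: 3 under 2. Both 2&3? yes. Contrib: +1. Sum: 0
Gen 5: crossing 3x1. Both 2&3? no. Sum: 0
Gen 6: crossing 2x1. Both 2&3? no. Sum: 0
Gen 7: crossing 1x2. Both 2&3? no. Sum: 0
Gen 8: crossing 2x1. Both 2&3? no. Sum: 0
Gen 9: 2 over 3. Both 2&3? yes. Contrib: +1. Sum: 1
Gen 10: 3 over 2. Both 2&3? yes. Contrib: -1. Sum: 0
Gen 11: 2 over 3. Both 2&3? yes. Contrib: +1. Sum: 1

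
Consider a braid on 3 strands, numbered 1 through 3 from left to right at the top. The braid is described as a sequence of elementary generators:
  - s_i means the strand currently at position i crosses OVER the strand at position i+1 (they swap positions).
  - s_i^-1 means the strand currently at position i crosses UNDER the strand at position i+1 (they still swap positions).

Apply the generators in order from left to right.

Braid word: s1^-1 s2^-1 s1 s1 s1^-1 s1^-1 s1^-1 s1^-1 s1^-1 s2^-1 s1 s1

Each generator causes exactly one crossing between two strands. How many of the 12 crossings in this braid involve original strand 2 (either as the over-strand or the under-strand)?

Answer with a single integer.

Gen 1: crossing 1x2. Involves strand 2? yes. Count so far: 1
Gen 2: crossing 1x3. Involves strand 2? no. Count so far: 1
Gen 3: crossing 2x3. Involves strand 2? yes. Count so far: 2
Gen 4: crossing 3x2. Involves strand 2? yes. Count so far: 3
Gen 5: crossing 2x3. Involves strand 2? yes. Count so far: 4
Gen 6: crossing 3x2. Involves strand 2? yes. Count so far: 5
Gen 7: crossing 2x3. Involves strand 2? yes. Count so far: 6
Gen 8: crossing 3x2. Involves strand 2? yes. Count so far: 7
Gen 9: crossing 2x3. Involves strand 2? yes. Count so far: 8
Gen 10: crossing 2x1. Involves strand 2? yes. Count so far: 9
Gen 11: crossing 3x1. Involves strand 2? no. Count so far: 9
Gen 12: crossing 1x3. Involves strand 2? no. Count so far: 9

Answer: 9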